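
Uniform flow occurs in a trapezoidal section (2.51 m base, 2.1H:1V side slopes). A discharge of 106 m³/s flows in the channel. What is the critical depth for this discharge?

y_c = 2.96 m

At critical depth, Q² T / (g A³) = 1, i.e. A³/T = Q²/g = 106²/9.81 = 1145.
Try y = 3.46 m: A³/T = 2271 — too large.
Try y = 2.96 m: A³/T = 1153 — ≈ 1145.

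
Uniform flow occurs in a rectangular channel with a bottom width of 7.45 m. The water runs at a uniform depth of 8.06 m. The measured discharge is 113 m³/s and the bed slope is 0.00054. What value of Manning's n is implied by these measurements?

Flow area A = b·y = 7.45 × 8.06 = 60.05 m². Wetted perimeter P = b + 2y = 7.45 + 2×8.06 = 23.57 m.
Hydraulic radius R = A/P = 60.05/23.57 = 2.548 m.
Rearranging Manning's equation: n = (1/Q) A R^(2/3) S^(1/2) = (1/113) × 60.05 × 2.548^(2/3) × √0.00054 = 0.023.

n = 0.023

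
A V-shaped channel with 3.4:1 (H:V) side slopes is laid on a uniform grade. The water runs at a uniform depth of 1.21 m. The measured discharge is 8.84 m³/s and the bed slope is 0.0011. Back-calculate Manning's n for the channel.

For a triangular section with side slope z = 3.4: A = zy² = 3.4×1.21² = 4.978 m²; P = 2y√(1+z²) = 2×1.21×3.544 = 8.577 m.
Hydraulic radius R = A/P = 4.978/8.577 = 0.5804 m.
Rearranging Manning's equation: n = (1/Q) A R^(2/3) S^(1/2) = (1/8.84) × 4.978 × 0.5804^(2/3) × √0.0011 = 0.013.

n = 0.013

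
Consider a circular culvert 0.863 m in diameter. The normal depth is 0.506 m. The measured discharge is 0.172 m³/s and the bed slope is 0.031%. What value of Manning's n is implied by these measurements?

For a circular section of diameter D = 0.863 m at depth y = 0.506 m, the central angle is θ = 2 arccos(1 − 2y/D) = 3.489 rad. Then A = (D²/8)(θ − sin θ) = 0.3564 m² and P = Dθ/2 = 1.505 m.
Hydraulic radius R = A/P = 0.3564/1.505 = 0.2368 m.
Rearranging Manning's equation: n = (1/Q) A R^(2/3) S^(1/2) = (1/0.172) × 0.3564 × 0.2368^(2/3) × √0.00031 = 0.014.

n = 0.014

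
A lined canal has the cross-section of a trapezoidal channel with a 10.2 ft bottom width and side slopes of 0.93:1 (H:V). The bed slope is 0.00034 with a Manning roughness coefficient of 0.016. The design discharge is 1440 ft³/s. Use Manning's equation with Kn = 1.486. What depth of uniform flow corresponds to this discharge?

y_n = 12 ft

Manning's equation rearranged: A R^(2/3) = nQ / (1.486·√S) = 0.016 × 1440 / (1.486 × √0.00034) = 840.9.
At y = 10.3 ft: A R^(2/3) = 620.4 — low.
At y = 12 ft: A R^(2/3) = 843 — ≈ 840.9.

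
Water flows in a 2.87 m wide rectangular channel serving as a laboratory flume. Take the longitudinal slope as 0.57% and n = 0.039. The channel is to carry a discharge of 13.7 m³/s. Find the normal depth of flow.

Manning's equation rearranged: A R^(2/3) = nQ / (1·√S) = 0.039 × 13.7 / (√0.0057) = 7.077.
At y = 2.83 m: A R^(2/3) = 7.861 — high.
At y = 2.22 m: A R^(2/3) = 5.814 — low.
At y = 2.6 m: A R^(2/3) = 7.082 — ≈ 7.077.

y_n = 2.6 m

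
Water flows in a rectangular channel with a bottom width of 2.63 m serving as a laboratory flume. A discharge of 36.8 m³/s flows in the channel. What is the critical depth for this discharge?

For a rectangular channel, critical depth y_c = (q²/g)^(1/3) where q = Q/b = 36.8/2.63 = 13.99 m²/s.
So y_c = (13.99²/9.81)^(1/3) = 2.71 m.

y_c = 2.71 m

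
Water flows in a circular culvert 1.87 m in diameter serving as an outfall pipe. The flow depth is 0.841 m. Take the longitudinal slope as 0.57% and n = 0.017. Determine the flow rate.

Q = 3.06 m³/s

For a circular section of diameter D = 1.87 m at depth y = 0.841 m, the central angle is θ = 2 arccos(1 − 2y/D) = 2.94 rad. Then A = (D²/8)(θ − sin θ) = 1.198 m² and P = Dθ/2 = 2.749 m.
Hydraulic radius R = A/P = 1.198/2.749 = 0.4357 m.
Manning's equation: Q = (1/n) A R^(2/3) S^(1/2) = (1/0.017) × 1.198 × 0.4357^(2/3) × 0.0057^(1/2) = 3.06 m³/s.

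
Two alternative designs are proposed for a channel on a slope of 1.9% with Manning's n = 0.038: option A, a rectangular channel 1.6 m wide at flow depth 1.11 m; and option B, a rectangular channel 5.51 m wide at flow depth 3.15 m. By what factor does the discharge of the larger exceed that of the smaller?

21

Channel A: Flow area A = b·y = 1.6 × 1.11 = 1.776 m². Wetted perimeter P = b + 2y = 1.6 + 2×1.11 = 3.82 m. Hydraulic radius R = A/P = 1.776/3.82 = 0.4649 m. Q_A = (1/0.038)·1.776·0.4649^(2/3)·√0.019 = 3.866 m³/s.
Channel B: Flow area A = b·y = 5.51 × 3.15 = 17.36 m². Wetted perimeter P = b + 2y = 5.51 + 2×3.15 = 11.81 m. Hydraulic radius R = A/P = 17.36/11.81 = 1.47 m. Q_B = (1/0.038)·17.36·1.47^(2/3)·√0.019 = 81.38 m³/s.
The larger discharge is 81.38 m³/s and the smaller is 3.866 m³/s; the ratio is 21.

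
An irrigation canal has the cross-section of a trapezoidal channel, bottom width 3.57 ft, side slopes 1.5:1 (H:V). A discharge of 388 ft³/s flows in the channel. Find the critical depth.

y_c = 4.26 ft

At critical depth, Q² T / (g A³) = 1, i.e. A³/T = Q²/g = 388²/32.2 = 4675.
Try y = 5.22 ft: A³/T = 10960 — too large.
Try y = 3.51 ft: A³/T = 2115 — too small.
Try y = 4.26 ft: A³/T = 4672 — ≈ 4675.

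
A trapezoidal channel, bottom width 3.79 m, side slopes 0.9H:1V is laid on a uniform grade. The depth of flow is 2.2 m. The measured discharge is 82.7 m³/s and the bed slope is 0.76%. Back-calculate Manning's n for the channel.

n = 0.016

With bottom width b = 3.79 m and side slope z = 0.9: A = (b + zy)y = (3.79 + 0.9×2.2)×2.2 = 12.69 m²; P = b + 2y√(1+z²) = 3.79 + 2×2.2×1.345 = 9.71 m.
Hydraulic radius R = A/P = 12.69/9.71 = 1.307 m.
Rearranging Manning's equation: n = (1/Q) A R^(2/3) S^(1/2) = (1/82.7) × 12.69 × 1.307^(2/3) × √0.0076 = 0.016.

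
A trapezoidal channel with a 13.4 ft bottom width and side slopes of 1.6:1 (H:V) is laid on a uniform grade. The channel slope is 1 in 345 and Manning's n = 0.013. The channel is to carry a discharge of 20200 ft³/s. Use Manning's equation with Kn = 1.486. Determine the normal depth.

Manning's equation rearranged: A R^(2/3) = nQ / (1.486·√S) = 0.013 × 20200 / (1.486 × √0.002899) = 3282.
At y = 14.9 ft: A R^(2/3) = 2214 — short.
At y = 21.8 ft: A R^(2/3) = 5206 — over.
At y = 17.8 ft: A R^(2/3) = 3285 — close enough.

y_n = 17.8 ft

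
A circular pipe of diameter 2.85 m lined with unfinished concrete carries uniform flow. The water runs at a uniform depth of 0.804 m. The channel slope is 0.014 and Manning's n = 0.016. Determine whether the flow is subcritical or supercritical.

supercritical

For a circular section of diameter D = 2.85 m at depth y = 0.804 m, the central angle is θ = 2 arccos(1 − 2y/D) = 2.24 rad. Then A = (D²/8)(θ − sin θ) = 1.478 m² and P = Dθ/2 = 3.192 m.
Hydraulic radius R = A/P = 1.478/3.192 = 0.463 m.
V = (1/n) R^(2/3) √S = (1/0.016) × 0.463^(2/3) × √0.014 = 4.426 m/s. Hydraulic depth D_h = A/T = 1.478/2.565 = 0.576 m.
Froude number Fr = V/√(g·D_h) = 4.426/√(9.81×0.576) = 1.86, which is greater than 1, so the flow is supercritical.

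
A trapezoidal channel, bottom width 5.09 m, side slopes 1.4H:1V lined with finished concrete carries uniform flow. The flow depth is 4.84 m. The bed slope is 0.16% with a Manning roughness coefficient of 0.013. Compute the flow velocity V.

V = 5.88 m/s

With bottom width b = 5.09 m and side slope z = 1.4: A = (b + zy)y = (5.09 + 1.4×4.84)×4.84 = 57.43 m²; P = b + 2y√(1+z²) = 5.09 + 2×4.84×1.72 = 21.74 m.
Hydraulic radius R = A/P = 57.43/21.74 = 2.641 m.
From Manning's equation, V = (1/n) R^(2/3) S^(1/2) = (1/0.013) × 2.641^(2/3) × 0.0016^(1/2) = 5.88 m/s.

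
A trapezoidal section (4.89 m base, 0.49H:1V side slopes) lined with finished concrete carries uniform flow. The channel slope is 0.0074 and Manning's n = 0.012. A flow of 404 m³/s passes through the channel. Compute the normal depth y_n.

Manning's equation rearranged: A R^(2/3) = nQ / (1·√S) = 0.012 × 404 / (√0.0074) = 56.36.
At y = 3.21 m: A R^(2/3) = 29.82 — low.
At y = 5.55 m: A R^(2/3) = 76.71 — high.
At y = 4.66 m: A R^(2/3) = 56.36 — matches.

y_n = 4.66 m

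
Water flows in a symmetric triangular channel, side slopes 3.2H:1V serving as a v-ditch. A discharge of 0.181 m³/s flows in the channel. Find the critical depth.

At critical depth, Q² T / (g A³) = 1, i.e. A³/T = Q²/g = 0.181²/9.81 = 0.00334.
Try y = 0.29 m: A³/T = 0.0105 — too large.
Try y = 0.231 m: A³/T = 0.003368 — matches.

y_c = 0.231 m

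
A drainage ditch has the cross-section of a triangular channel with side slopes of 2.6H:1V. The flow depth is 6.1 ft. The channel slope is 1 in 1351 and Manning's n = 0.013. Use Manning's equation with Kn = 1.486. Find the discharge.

For a triangular section with side slope z = 2.6: A = zy² = 2.6×6.1² = 96.75 ft²; P = 2y√(1+z²) = 2×6.1×2.786 = 33.99 ft.
Hydraulic radius R = A/P = 96.75/33.99 = 2.847 ft.
Manning's equation: Q = (1.486/n) A R^(2/3) S^(1/2) = (1.486/0.013) × 96.75 × 2.847^(2/3) × 0.0007402^(1/2) = 604 ft³/s.

Q = 604 ft³/s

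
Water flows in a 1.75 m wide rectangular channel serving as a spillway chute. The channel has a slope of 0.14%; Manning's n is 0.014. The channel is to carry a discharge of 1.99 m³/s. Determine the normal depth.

Manning's equation rearranged: A R^(2/3) = nQ / (1·√S) = 0.014 × 1.99 / (√0.0014) = 0.7446.
At y = 0.561 m: A R^(2/3) = 0.48 — too small.
At y = 0.874 m: A R^(2/3) = 0.8811 — too large.
At y = 0.771 m: A R^(2/3) = 0.7445 — close enough.

y_n = 0.771 m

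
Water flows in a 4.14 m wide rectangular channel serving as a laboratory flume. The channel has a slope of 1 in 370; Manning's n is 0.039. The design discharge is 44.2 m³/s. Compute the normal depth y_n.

y_n = 6.01 m

Manning's equation rearranged: A R^(2/3) = nQ / (1·√S) = 0.039 × 44.2 / (√0.002703) = 33.16.
Trying y = 6.75 m: A R^(2/3) = 37.98 — too large.
Trying y = 5.18 m: A R^(2/3) = 27.84 — too small.
Trying y = 6.01 m: A R^(2/3) = 33.18 — close enough.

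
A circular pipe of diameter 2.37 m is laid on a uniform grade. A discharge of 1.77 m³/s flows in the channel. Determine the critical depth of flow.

At critical depth, Q² T / (g A³) = 1, i.e. A³/T = Q²/g = 1.77²/9.81 = 0.3194.
At y = 0.749 m: A³/T = 0.7768 — high.
At y = 0.535 m: A³/T = 0.2099 — low.
At y = 0.596 m: A³/T = 0.3198 — matches.

y_c = 0.596 m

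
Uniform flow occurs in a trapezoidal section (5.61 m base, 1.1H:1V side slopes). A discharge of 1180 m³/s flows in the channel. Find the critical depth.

y_c = 9.63 m

At critical depth, Q² T / (g A³) = 1, i.e. A³/T = Q²/g = 1180²/9.81 = 141900.
Trying y = 7.3 m: A³/T = 45560 — short.
Trying y = 11.4 m: A³/T = 288600 — over.
Trying y = 9.63 m: A³/T = 141800 — ≈ 141900.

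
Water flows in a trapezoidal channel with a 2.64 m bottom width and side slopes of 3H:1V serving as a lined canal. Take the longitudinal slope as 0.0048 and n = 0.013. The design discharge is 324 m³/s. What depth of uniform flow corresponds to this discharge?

Manning's equation rearranged: A R^(2/3) = nQ / (1·√S) = 0.013 × 324 / (√0.0048) = 60.79.
Try y = 2.9 m: A R^(2/3) = 44.37 — low.
Try y = 3.31 m: A R^(2/3) = 60.76 — matches.

y_n = 3.31 m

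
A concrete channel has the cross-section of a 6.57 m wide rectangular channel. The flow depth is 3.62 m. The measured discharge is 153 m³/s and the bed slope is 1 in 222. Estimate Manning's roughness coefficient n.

n = 0.015

Flow area A = b·y = 6.57 × 3.62 = 23.78 m². Wetted perimeter P = b + 2y = 6.57 + 2×3.62 = 13.81 m.
Hydraulic radius R = A/P = 23.78/13.81 = 1.722 m.
Rearranging Manning's equation: n = (1/Q) A R^(2/3) S^(1/2) = (1/153) × 23.78 × 1.722^(2/3) × √0.004505 = 0.015.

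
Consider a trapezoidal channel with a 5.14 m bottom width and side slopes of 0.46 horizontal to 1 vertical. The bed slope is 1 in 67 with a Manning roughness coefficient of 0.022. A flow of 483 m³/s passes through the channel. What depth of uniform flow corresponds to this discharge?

Manning's equation rearranged: A R^(2/3) = nQ / (1·√S) = 0.022 × 483 / (√0.01493) = 86.98.
Trying y = 4.62 m: A R^(2/3) = 56.64 — too small.
Trying y = 7.27 m: A R^(2/3) = 125.9 — too large.
Trying y = 5.91 m: A R^(2/3) = 86.89 — matches.

y_n = 5.91 m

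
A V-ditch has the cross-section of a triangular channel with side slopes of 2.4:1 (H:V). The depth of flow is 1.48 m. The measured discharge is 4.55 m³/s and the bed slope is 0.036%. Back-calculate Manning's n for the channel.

n = 0.017

For a triangular section with side slope z = 2.4: A = zy² = 2.4×1.48² = 5.257 m²; P = 2y√(1+z²) = 2×1.48×2.6 = 7.696 m.
Hydraulic radius R = A/P = 5.257/7.696 = 0.6831 m.
Rearranging Manning's equation: n = (1/Q) A R^(2/3) S^(1/2) = (1/4.55) × 5.257 × 0.6831^(2/3) × √0.00036 = 0.017.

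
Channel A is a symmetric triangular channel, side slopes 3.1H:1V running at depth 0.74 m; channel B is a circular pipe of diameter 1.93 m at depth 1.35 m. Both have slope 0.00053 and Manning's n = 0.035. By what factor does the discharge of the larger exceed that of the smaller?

Channel A: For a triangular section with side slope z = 3.1: A = zy² = 3.1×0.74² = 1.698 m²; P = 2y√(1+z²) = 2×0.74×3.257 = 4.821 m. Hydraulic radius R = A/P = 1.698/4.821 = 0.3521 m. Q_A = (1/0.035)·1.698·0.3521^(2/3)·√0.00053 = 0.5568 m³/s.
Channel B: For a circular section of diameter D = 1.93 m at depth y = 1.35 m, the central angle is θ = 2 arccos(1 − 2y/D) = 3.962 rad. Then A = (D²/8)(θ − sin θ) = 2.186 m² and P = Dθ/2 = 3.824 m. Hydraulic radius R = A/P = 2.186/3.824 = 0.5716 m. Q_B = (1/0.035)·2.186·0.5716^(2/3)·√0.00053 = 0.9901 m³/s.
The larger discharge is 0.9901 m³/s and the smaller is 0.5568 m³/s; the ratio is 1.78.

1.78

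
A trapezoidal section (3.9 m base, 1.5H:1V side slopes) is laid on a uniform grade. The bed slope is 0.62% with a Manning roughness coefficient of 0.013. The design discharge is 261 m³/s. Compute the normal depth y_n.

y_n = 3.27 m

Manning's equation rearranged: A R^(2/3) = nQ / (1·√S) = 0.013 × 261 / (√0.0062) = 43.09.
At y = 3.98 m: A R^(2/3) = 65.49 — too large.
At y = 2.82 m: A R^(2/3) = 31.75 — too small.
At y = 3.27 m: A R^(2/3) = 43.16 — close enough.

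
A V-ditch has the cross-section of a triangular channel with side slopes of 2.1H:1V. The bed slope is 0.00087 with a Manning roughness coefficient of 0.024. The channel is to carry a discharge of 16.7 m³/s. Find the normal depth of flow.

Manning's equation rearranged: A R^(2/3) = nQ / (1·√S) = 0.024 × 16.7 / (√0.00087) = 13.59.
Try y = 3.08 m: A R^(2/3) = 24.82 — too large.
Try y = 2.05 m: A R^(2/3) = 8.381 — too small.
Try y = 2.46 m: A R^(2/3) = 13.63 — matches.

y_n = 2.46 m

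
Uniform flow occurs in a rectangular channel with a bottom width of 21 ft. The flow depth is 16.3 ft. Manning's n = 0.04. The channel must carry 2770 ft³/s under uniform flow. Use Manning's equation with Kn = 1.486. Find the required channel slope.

Flow area A = b·y = 21 × 16.3 = 342.3 ft². Wetted perimeter P = b + 2y = 21 + 2×16.3 = 53.6 ft.
Hydraulic radius R = A/P = 342.3/53.6 = 6.386 ft.
From Manning's equation, S = [nQ / (1.486 A R^(2/3))]² = [0.04 × 2770 / (1.486 × 342.3 × 6.386^(2/3))]² = 0.004.

S = 0.004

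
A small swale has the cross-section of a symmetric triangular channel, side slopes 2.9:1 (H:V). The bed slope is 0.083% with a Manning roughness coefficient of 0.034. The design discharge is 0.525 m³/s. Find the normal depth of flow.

Manning's equation rearranged: A R^(2/3) = nQ / (1·√S) = 0.034 × 0.525 / (√0.00083) = 0.6196.
At y = 0.49 m: A R^(2/3) = 0.2626 — short.
At y = 0.842 m: A R^(2/3) = 1.112 — over.
At y = 0.676 m: A R^(2/3) = 0.6194 — close enough.

y_n = 0.676 m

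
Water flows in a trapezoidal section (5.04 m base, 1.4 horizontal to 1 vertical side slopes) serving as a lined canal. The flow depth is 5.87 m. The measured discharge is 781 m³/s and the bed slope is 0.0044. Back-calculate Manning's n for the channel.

With bottom width b = 5.04 m and side slope z = 1.4: A = (b + zy)y = (5.04 + 1.4×5.87)×5.87 = 77.82 m²; P = b + 2y√(1+z²) = 5.04 + 2×5.87×1.72 = 25.24 m.
Hydraulic radius R = A/P = 77.82/25.24 = 3.084 m.
Rearranging Manning's equation: n = (1/Q) A R^(2/3) S^(1/2) = (1/781) × 77.82 × 3.084^(2/3) × √0.0044 = 0.014.

n = 0.014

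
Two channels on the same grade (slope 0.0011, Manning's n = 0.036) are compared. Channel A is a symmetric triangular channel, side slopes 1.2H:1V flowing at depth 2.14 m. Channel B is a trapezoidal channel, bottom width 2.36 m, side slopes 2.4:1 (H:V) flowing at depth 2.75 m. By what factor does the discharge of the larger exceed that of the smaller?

6.63

Channel A: For a triangular section with side slope z = 1.2: A = zy² = 1.2×2.14² = 5.496 m²; P = 2y√(1+z²) = 2×2.14×1.562 = 6.686 m. Hydraulic radius R = A/P = 5.496/6.686 = 0.822 m. Q_A = (1/0.036)·5.496·0.822^(2/3)·√0.0011 = 4.443 m³/s.
Channel B: With bottom width b = 2.36 m and side slope z = 2.4: A = (b + zy)y = (2.36 + 2.4×2.75)×2.75 = 24.64 m²; P = b + 2y√(1+z²) = 2.36 + 2×2.75×2.6 = 16.66 m. Hydraulic radius R = A/P = 24.64/16.66 = 1.479 m. Q_B = (1/0.036)·24.64·1.479^(2/3)·√0.0011 = 29.47 m³/s.
The larger discharge is 29.47 m³/s and the smaller is 4.443 m³/s; the ratio is 6.63.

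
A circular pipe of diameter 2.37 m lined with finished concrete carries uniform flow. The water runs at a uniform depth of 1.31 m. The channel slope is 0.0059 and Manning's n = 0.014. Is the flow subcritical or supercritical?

For a circular section of diameter D = 2.37 m at depth y = 1.31 m, the central angle is θ = 2 arccos(1 − 2y/D) = 3.353 rad. Then A = (D²/8)(θ − sin θ) = 2.501 m² and P = Dθ/2 = 3.973 m.
Hydraulic radius R = A/P = 2.501/3.973 = 0.6296 m.
V = (1/n) R^(2/3) √S = (1/0.014) × 0.6296^(2/3) × √0.0059 = 4.03 m/s. Hydraulic depth D_h = A/T = 2.501/2.357 = 1.061 m.
Froude number Fr = V/√(g·D_h) = 4.03/√(9.81×1.061) = 1.25, which is greater than 1, so the flow is supercritical.

supercritical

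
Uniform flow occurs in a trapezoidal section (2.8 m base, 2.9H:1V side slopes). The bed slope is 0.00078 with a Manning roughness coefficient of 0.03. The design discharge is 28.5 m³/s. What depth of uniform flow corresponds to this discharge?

Manning's equation rearranged: A R^(2/3) = nQ / (1·√S) = 0.03 × 28.5 / (√0.00078) = 30.61.
Trying y = 2.11 m: A R^(2/3) = 21.19 — short.
Trying y = 3.04 m: A R^(2/3) = 49.23 — over.
Trying y = 2.48 m: A R^(2/3) = 30.65 — close enough.

y_n = 2.48 m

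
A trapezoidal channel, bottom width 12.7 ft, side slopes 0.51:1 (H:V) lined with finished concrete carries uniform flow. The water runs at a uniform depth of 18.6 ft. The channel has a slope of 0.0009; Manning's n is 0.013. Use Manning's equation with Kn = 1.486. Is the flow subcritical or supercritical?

With bottom width b = 12.7 ft and side slope z = 0.51: A = (b + zy)y = (12.7 + 0.51×18.6)×18.6 = 412.7 ft²; P = b + 2y√(1+z²) = 12.7 + 2×18.6×1.123 = 54.46 ft.
Hydraulic radius R = A/P = 412.7/54.46 = 7.577 ft.
V = (1.486/n) R^(2/3) √S = (1.486/0.013) × 7.577^(2/3) × √0.0009 = 13.23 ft/s. Hydraulic depth D_h = A/T = 412.7/31.67 = 13.03 ft.
Froude number Fr = V/√(g·D_h) = 13.23/√(32.2×13.03) = 0.646, which is less than 1, so the flow is subcritical.

subcritical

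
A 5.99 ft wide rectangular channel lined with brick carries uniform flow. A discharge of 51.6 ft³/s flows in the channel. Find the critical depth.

For a rectangular channel, critical depth y_c = (q²/g)^(1/3) where q = Q/b = 51.6/5.99 = 8.614 ft²/s.
So y_c = (8.614²/32.2)^(1/3) = 1.32 ft.

y_c = 1.32 ft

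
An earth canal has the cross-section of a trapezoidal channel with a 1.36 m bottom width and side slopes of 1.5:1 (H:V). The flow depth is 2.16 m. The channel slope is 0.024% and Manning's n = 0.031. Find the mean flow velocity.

With bottom width b = 1.36 m and side slope z = 1.5: A = (b + zy)y = (1.36 + 1.5×2.16)×2.16 = 9.936 m²; P = b + 2y√(1+z²) = 1.36 + 2×2.16×1.803 = 9.148 m.
Hydraulic radius R = A/P = 9.936/9.148 = 1.086 m.
From Manning's equation, V = (1/n) R^(2/3) S^(1/2) = (1/0.031) × 1.086^(2/3) × 0.00024^(1/2) = 0.528 m/s.

V = 0.528 m/s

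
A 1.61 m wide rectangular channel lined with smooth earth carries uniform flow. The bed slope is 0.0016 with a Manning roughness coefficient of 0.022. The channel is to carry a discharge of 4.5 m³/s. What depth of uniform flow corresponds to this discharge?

Manning's equation rearranged: A R^(2/3) = nQ / (1·√S) = 0.022 × 4.5 / (√0.0016) = 2.475.
Try y = 2.61 m: A R^(2/3) = 3.04 — high.
Try y = 1.88 m: A R^(2/3) = 2.065 — low.
Try y = 2.19 m: A R^(2/3) = 2.476 — close enough.

y_n = 2.19 m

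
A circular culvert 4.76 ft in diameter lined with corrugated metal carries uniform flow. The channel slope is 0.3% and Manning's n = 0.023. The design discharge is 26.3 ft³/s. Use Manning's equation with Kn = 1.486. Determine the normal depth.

y_n = 2.01 ft

Manning's equation rearranged: A R^(2/3) = nQ / (1.486·√S) = 0.023 × 26.3 / (1.486 × √0.003) = 7.432.
Trying y = 2.26 ft: A R^(2/3) = 9.143 — high.
Trying y = 1.52 ft: A R^(2/3) = 4.414 — low.
Trying y = 2.01 ft: A R^(2/3) = 7.43 — close enough.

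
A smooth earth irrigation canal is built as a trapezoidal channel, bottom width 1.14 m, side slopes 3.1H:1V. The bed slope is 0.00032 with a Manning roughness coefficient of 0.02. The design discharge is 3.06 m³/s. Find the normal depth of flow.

Manning's equation rearranged: A R^(2/3) = nQ / (1·√S) = 0.02 × 3.06 / (√0.00032) = 3.421.
Try y = 1.32 m: A R^(2/3) = 5.492 — over.
Try y = 1.08 m: A R^(2/3) = 3.421 — close enough.

y_n = 1.08 m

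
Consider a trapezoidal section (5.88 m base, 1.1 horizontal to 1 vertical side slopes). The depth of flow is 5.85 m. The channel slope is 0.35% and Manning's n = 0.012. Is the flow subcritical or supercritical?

supercritical

With bottom width b = 5.88 m and side slope z = 1.1: A = (b + zy)y = (5.88 + 1.1×5.85)×5.85 = 72.04 m²; P = b + 2y√(1+z²) = 5.88 + 2×5.85×1.487 = 23.27 m.
Hydraulic radius R = A/P = 72.04/23.27 = 3.096 m.
V = (1/n) R^(2/3) √S = (1/0.012) × 3.096^(2/3) × √0.0035 = 10.47 m/s. Hydraulic depth D_h = A/T = 72.04/18.75 = 3.842 m.
Froude number Fr = V/√(g·D_h) = 10.47/√(9.81×3.842) = 1.71, which is greater than 1, so the flow is supercritical.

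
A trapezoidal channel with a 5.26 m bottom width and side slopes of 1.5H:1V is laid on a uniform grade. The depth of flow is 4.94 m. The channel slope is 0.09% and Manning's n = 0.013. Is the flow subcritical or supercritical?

With bottom width b = 5.26 m and side slope z = 1.5: A = (b + zy)y = (5.26 + 1.5×4.94)×4.94 = 62.59 m²; P = b + 2y√(1+z²) = 5.26 + 2×4.94×1.803 = 23.07 m.
Hydraulic radius R = A/P = 62.59/23.07 = 2.713 m.
V = (1/n) R^(2/3) √S = (1/0.013) × 2.713^(2/3) × √0.0009 = 4.489 m/s. Hydraulic depth D_h = A/T = 62.59/20.08 = 3.117 m.
Froude number Fr = V/√(g·D_h) = 4.489/√(9.81×3.117) = 0.812, which is less than 1, so the flow is subcritical.

subcritical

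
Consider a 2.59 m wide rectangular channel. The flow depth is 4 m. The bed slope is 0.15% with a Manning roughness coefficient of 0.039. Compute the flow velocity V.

V = 0.979 m/s

Flow area A = b·y = 2.59 × 4 = 10.36 m². Wetted perimeter P = b + 2y = 2.59 + 2×4 = 10.59 m.
Hydraulic radius R = A/P = 10.36/10.59 = 0.9783 m.
From Manning's equation, V = (1/n) R^(2/3) S^(1/2) = (1/0.039) × 0.9783^(2/3) × 0.0015^(1/2) = 0.979 m/s.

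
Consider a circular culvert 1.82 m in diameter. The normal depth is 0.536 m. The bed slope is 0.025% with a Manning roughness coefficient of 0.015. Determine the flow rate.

Q = 0.307 m³/s

For a circular section of diameter D = 1.82 m at depth y = 0.536 m, the central angle is θ = 2 arccos(1 − 2y/D) = 2.295 rad. Then A = (D²/8)(θ − sin θ) = 0.6398 m² and P = Dθ/2 = 2.088 m.
Hydraulic radius R = A/P = 0.6398/2.088 = 0.3064 m.
Manning's equation: Q = (1/n) A R^(2/3) S^(1/2) = (1/0.015) × 0.6398 × 0.3064^(2/3) × 0.00025^(1/2) = 0.307 m³/s.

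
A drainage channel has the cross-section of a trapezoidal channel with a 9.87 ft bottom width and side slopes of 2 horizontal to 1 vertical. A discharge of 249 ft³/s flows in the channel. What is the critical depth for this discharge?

y_c = 2.3 ft

At critical depth, Q² T / (g A³) = 1, i.e. A³/T = Q²/g = 249²/32.2 = 1925.
Try y = 2.01 ft: A³/T = 1215 — too small.
Try y = 2.53 ft: A³/T = 2696 — too large.
Try y = 2.3 ft: A³/T = 1933 — ≈ 1925.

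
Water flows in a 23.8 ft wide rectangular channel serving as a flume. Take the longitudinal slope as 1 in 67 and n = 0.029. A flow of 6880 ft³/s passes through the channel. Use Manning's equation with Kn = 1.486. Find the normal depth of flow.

Manning's equation rearranged: A R^(2/3) = nQ / (1.486·√S) = 0.029 × 6880 / (1.486 × √0.01493) = 1099.
Try y = 9.82 ft: A R^(2/3) = 717.6 — too small.
Try y = 13.5 ft: A R^(2/3) = 1099 — close enough.

y_n = 13.5 ft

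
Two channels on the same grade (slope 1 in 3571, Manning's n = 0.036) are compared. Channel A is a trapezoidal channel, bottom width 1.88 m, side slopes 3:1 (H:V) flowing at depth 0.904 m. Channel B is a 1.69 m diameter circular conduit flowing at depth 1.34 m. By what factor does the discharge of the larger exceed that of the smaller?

2.27

Channel A: With bottom width b = 1.88 m and side slope z = 3: A = (b + zy)y = (1.88 + 3×0.904)×0.904 = 4.151 m²; P = b + 2y√(1+z²) = 1.88 + 2×0.904×3.162 = 7.597 m. Hydraulic radius R = A/P = 4.151/7.597 = 0.5464 m. Q_A = (1/0.036)·4.151·0.5464^(2/3)·√0.00028 = 1.29 m³/s.
Channel B: For a circular section of diameter D = 1.69 m at depth y = 1.34 m, the central angle is θ = 2 arccos(1 − 2y/D) = 4.393 rad. Then A = (D²/8)(θ − sin θ) = 1.907 m² and P = Dθ/2 = 3.712 m. Hydraulic radius R = A/P = 1.907/3.712 = 0.5138 m. Q_B = (1/0.036)·1.907·0.5138^(2/3)·√0.00028 = 0.5688 m³/s.
The larger discharge is 1.29 m³/s and the smaller is 0.5688 m³/s; the ratio is 2.27.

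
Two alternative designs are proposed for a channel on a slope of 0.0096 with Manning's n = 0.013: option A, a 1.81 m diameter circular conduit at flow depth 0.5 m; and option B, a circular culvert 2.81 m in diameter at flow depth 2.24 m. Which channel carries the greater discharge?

channel B

Channel A: For a circular section of diameter D = 1.81 m at depth y = 0.5 m, the central angle is θ = 2 arccos(1 − 2y/D) = 2.214 rad. Then A = (D²/8)(θ − sin θ) = 0.5787 m² and P = Dθ/2 = 2.003 m. Hydraulic radius R = A/P = 0.5787/2.003 = 0.2889 m. Q_A = (1/0.013)·0.5787·0.2889^(2/3)·√0.0096 = 1.906 m³/s.
Channel B: For a circular section of diameter D = 2.81 m at depth y = 2.24 m, the central angle is θ = 2 arccos(1 − 2y/D) = 4.414 rad. Then A = (D²/8)(θ − sin θ) = 5.301 m² and P = Dθ/2 = 6.202 m. Hydraulic radius R = A/P = 5.301/6.202 = 0.8546 m. Q_B = (1/0.013)·5.301·0.8546^(2/3)·√0.0096 = 35.98 m³/s.
Q_A = 1.906 m³/s vs Q_B = 35.98 m³/s, so channel B carries more.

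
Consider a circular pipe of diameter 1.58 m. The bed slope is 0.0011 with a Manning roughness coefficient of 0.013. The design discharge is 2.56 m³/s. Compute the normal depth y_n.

y_n = 1.23 m

Manning's equation rearranged: A R^(2/3) = nQ / (1·√S) = 0.013 × 2.56 / (√0.0011) = 1.003.
At y = 1.06 m: A R^(2/3) = 0.8347 — short.
At y = 1.47 m: A R^(2/3) = 1.135 — over.
At y = 1.23 m: A R^(2/3) = 1.003 — ≈ 1.003.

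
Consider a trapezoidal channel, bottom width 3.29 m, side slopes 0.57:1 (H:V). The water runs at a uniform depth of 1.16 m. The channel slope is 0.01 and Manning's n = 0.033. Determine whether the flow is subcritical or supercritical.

With bottom width b = 3.29 m and side slope z = 0.57: A = (b + zy)y = (3.29 + 0.57×1.16)×1.16 = 4.583 m²; P = b + 2y√(1+z²) = 3.29 + 2×1.16×1.151 = 5.96 m.
Hydraulic radius R = A/P = 4.583/5.96 = 0.769 m.
V = (1/n) R^(2/3) √S = (1/0.033) × 0.769^(2/3) × √0.01 = 2.543 m/s. Hydraulic depth D_h = A/T = 4.583/4.612 = 0.9937 m.
Froude number Fr = V/√(g·D_h) = 2.543/√(9.81×0.9937) = 0.815, which is less than 1, so the flow is subcritical.

subcritical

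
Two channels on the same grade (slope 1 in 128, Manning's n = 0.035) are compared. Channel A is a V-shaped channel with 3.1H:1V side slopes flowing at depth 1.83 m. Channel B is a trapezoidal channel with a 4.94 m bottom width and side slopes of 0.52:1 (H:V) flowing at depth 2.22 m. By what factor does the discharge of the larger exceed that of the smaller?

1.75

Channel A: For a triangular section with side slope z = 3.1: A = zy² = 3.1×1.83² = 10.38 m²; P = 2y√(1+z²) = 2×1.83×3.257 = 11.92 m. Hydraulic radius R = A/P = 10.38/11.92 = 0.8708 m. Q_A = (1/0.035)·10.38·0.8708^(2/3)·√0.007812 = 23.91 m³/s.
Channel B: With bottom width b = 4.94 m and side slope z = 0.52: A = (b + zy)y = (4.94 + 0.52×2.22)×2.22 = 13.53 m²; P = b + 2y√(1+z²) = 4.94 + 2×2.22×1.127 = 9.944 m. Hydraulic radius R = A/P = 13.53/9.944 = 1.361 m. Q_B = (1/0.035)·13.53·1.361^(2/3)·√0.007812 = 41.95 m³/s.
The larger discharge is 41.95 m³/s and the smaller is 23.91 m³/s; the ratio is 1.75.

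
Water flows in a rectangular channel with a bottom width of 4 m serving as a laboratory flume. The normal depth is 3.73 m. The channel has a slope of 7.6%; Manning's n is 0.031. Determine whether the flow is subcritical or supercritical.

Flow area A = b·y = 4 × 3.73 = 14.92 m². Wetted perimeter P = b + 2y = 4 + 2×3.73 = 11.46 m.
Hydraulic radius R = A/P = 14.92/11.46 = 1.302 m.
V = (1/n) R^(2/3) √S = (1/0.031) × 1.302^(2/3) × √0.076 = 10.6 m/s. Hydraulic depth D_h = A/T = 14.92/4 = 3.73 m.
Froude number Fr = V/√(g·D_h) = 10.6/√(9.81×3.73) = 1.75, which is greater than 1, so the flow is supercritical.

supercritical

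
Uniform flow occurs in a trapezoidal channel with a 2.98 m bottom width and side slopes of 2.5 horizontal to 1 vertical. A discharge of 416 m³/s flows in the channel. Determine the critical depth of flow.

y_c = 5.07 m

At critical depth, Q² T / (g A³) = 1, i.e. A³/T = Q²/g = 416²/9.81 = 17640.
At y = 5.88 m: A³/T = 34700 — too large.
At y = 3.48 m: A³/T = 3295 — too small.
At y = 5.07 m: A³/T = 17650 — close enough.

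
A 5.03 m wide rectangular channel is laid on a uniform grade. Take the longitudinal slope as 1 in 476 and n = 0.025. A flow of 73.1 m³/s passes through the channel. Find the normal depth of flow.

y_n = 5.51 m

Manning's equation rearranged: A R^(2/3) = nQ / (1·√S) = 0.025 × 73.1 / (√0.002101) = 39.87.
Trying y = 3.92 m: A R^(2/3) = 26.2 — too small.
Trying y = 6.9 m: A R^(2/3) = 52.17 — too large.
Trying y = 5.51 m: A R^(2/3) = 39.89 — ≈ 39.87.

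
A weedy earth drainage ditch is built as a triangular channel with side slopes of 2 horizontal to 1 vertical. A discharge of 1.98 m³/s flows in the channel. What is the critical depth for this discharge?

At critical depth, Q² T / (g A³) = 1, i.e. A³/T = Q²/g = 1.98²/9.81 = 0.3996.
Try y = 0.651 m: A³/T = 0.2338 — too small.
Try y = 0.725 m: A³/T = 0.4006 — close enough.

y_c = 0.725 m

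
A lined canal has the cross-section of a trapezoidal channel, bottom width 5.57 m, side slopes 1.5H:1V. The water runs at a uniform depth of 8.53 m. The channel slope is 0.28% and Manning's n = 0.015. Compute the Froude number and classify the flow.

With bottom width b = 5.57 m and side slope z = 1.5: A = (b + zy)y = (5.57 + 1.5×8.53)×8.53 = 156.7 m²; P = b + 2y√(1+z²) = 5.57 + 2×8.53×1.803 = 36.33 m.
Hydraulic radius R = A/P = 156.7/36.33 = 4.313 m.
V = (1/n) R^(2/3) √S = (1/0.015) × 4.313^(2/3) × √0.0028 = 9.346 m/s. Hydraulic depth D_h = A/T = 156.7/31.16 = 5.027 m.
Froude number Fr = V/√(g·D_h) = 9.346/√(9.81×5.027) = 1.33, which is greater than 1, so the flow is supercritical.

supercritical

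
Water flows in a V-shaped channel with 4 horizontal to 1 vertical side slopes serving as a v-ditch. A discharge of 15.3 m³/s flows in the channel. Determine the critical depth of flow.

y_c = 1.24 m

At critical depth, Q² T / (g A³) = 1, i.e. A³/T = Q²/g = 15.3²/9.81 = 23.86.
Trying y = 1.11 m: A³/T = 13.48 — too small.
Trying y = 1.24 m: A³/T = 23.45 — ≈ 23.86.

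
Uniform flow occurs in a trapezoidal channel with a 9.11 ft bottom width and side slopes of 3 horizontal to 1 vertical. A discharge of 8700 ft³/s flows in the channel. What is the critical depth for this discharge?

At critical depth, Q² T / (g A³) = 1, i.e. A³/T = Q²/g = 8700²/32.2 = 2351000.
Try y = 14.6 ft: A³/T = 4767000 — too large.
Try y = 10.5 ft: A³/T = 1075000 — too small.
Try y = 12.5 ft: A³/T = 2351000 — ≈ 2351000.

y_c = 12.5 ft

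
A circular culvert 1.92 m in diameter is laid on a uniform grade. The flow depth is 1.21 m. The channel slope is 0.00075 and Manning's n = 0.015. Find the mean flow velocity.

V = 1.22 m/s

For a circular section of diameter D = 1.92 m at depth y = 1.21 m, the central angle is θ = 2 arccos(1 − 2y/D) = 3.669 rad. Then A = (D²/8)(θ − sin θ) = 1.922 m² and P = Dθ/2 = 3.522 m.
Hydraulic radius R = A/P = 1.922/3.522 = 0.5458 m.
From Manning's equation, V = (1/n) R^(2/3) S^(1/2) = (1/0.015) × 0.5458^(2/3) × 0.00075^(1/2) = 1.22 m/s.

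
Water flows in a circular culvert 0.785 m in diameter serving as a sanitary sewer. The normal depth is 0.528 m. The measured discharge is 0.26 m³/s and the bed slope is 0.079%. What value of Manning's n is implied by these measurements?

n = 0.014

For a circular section of diameter D = 0.785 m at depth y = 0.528 m, the central angle is θ = 2 arccos(1 − 2y/D) = 3.847 rad. Then A = (D²/8)(θ − sin θ) = 0.3462 m² and P = Dθ/2 = 1.51 m.
Hydraulic radius R = A/P = 0.3462/1.51 = 0.2293 m.
Rearranging Manning's equation: n = (1/Q) A R^(2/3) S^(1/2) = (1/0.26) × 0.3462 × 0.2293^(2/3) × √0.00079 = 0.014.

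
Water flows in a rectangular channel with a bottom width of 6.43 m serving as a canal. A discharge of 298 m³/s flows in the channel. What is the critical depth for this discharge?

For a rectangular channel, critical depth y_c = (q²/g)^(1/3) where q = Q/b = 298/6.43 = 46.35 m²/s.
So y_c = (46.35²/9.81)^(1/3) = 6.03 m.

y_c = 6.03 m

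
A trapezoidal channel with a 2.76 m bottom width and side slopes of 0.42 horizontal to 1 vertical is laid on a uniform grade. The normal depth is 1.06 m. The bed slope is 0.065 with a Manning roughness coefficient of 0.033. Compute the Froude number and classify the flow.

With bottom width b = 2.76 m and side slope z = 0.42: A = (b + zy)y = (2.76 + 0.42×1.06)×1.06 = 3.398 m²; P = b + 2y√(1+z²) = 2.76 + 2×1.06×1.085 = 5.059 m.
Hydraulic radius R = A/P = 3.398/5.059 = 0.6715 m.
V = (1/n) R^(2/3) √S = (1/0.033) × 0.6715^(2/3) × √0.065 = 5.924 m/s. Hydraulic depth D_h = A/T = 3.398/3.65 = 0.9307 m.
Froude number Fr = V/√(g·D_h) = 5.924/√(9.81×0.9307) = 1.96, which is greater than 1, so the flow is supercritical.

supercritical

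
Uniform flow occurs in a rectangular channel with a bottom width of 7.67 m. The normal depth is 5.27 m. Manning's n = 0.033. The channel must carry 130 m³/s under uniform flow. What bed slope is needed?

Flow area A = b·y = 7.67 × 5.27 = 40.42 m². Wetted perimeter P = b + 2y = 7.67 + 2×5.27 = 18.21 m.
Hydraulic radius R = A/P = 40.42/18.21 = 2.22 m.
From Manning's equation, S = [nQ / (1 A R^(2/3))]² = [0.033 × 130 / (1 × 40.42 × 2.22^(2/3))]² = 0.00389.

S = 0.00389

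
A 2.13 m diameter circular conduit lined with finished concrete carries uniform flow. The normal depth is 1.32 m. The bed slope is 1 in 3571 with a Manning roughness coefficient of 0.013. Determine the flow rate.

Q = 2.13 m³/s

For a circular section of diameter D = 2.13 m at depth y = 1.32 m, the central angle is θ = 2 arccos(1 − 2y/D) = 3.625 rad. Then A = (D²/8)(θ − sin θ) = 2.32 m² and P = Dθ/2 = 3.861 m.
Hydraulic radius R = A/P = 2.32/3.861 = 0.6008 m.
Manning's equation: Q = (1/n) A R^(2/3) S^(1/2) = (1/0.013) × 2.32 × 0.6008^(2/3) × 0.00028^(1/2) = 2.13 m³/s.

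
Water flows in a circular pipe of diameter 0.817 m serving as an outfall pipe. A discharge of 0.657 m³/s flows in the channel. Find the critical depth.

At critical depth, Q² T / (g A³) = 1, i.e. A³/T = Q²/g = 0.657²/9.81 = 0.044.
Trying y = 0.598 m: A³/T = 0.09606 — over.
Trying y = 0.386 m: A³/T = 0.01775 — short.
Trying y = 0.489 m: A³/T = 0.04384 — close enough.

y_c = 0.489 m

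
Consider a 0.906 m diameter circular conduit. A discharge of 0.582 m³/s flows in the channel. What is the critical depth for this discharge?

At critical depth, Q² T / (g A³) = 1, i.e. A³/T = Q²/g = 0.582²/9.81 = 0.03453.
At y = 0.538 m: A³/T = 0.07132 — too large.
At y = 0.445 m: A³/T = 0.03454 — ≈ 0.03453.

y_c = 0.445 m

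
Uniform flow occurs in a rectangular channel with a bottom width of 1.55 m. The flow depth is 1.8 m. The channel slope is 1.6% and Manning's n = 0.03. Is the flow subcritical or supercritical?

Flow area A = b·y = 1.55 × 1.8 = 2.79 m². Wetted perimeter P = b + 2y = 1.55 + 2×1.8 = 5.15 m.
Hydraulic radius R = A/P = 2.79/5.15 = 0.5417 m.
V = (1/n) R^(2/3) √S = (1/0.03) × 0.5417^(2/3) × √0.016 = 2.802 m/s. Hydraulic depth D_h = A/T = 2.79/1.55 = 1.8 m.
Froude number Fr = V/√(g·D_h) = 2.802/√(9.81×1.8) = 0.667, which is less than 1, so the flow is subcritical.

subcritical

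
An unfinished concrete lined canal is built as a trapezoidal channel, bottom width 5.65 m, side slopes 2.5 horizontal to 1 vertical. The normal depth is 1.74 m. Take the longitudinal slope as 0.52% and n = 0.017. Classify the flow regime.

With bottom width b = 5.65 m and side slope z = 2.5: A = (b + zy)y = (5.65 + 2.5×1.74)×1.74 = 17.4 m²; P = b + 2y√(1+z²) = 5.65 + 2×1.74×2.693 = 15.02 m.
Hydraulic radius R = A/P = 17.4/15.02 = 1.158 m.
V = (1/n) R^(2/3) √S = (1/0.017) × 1.158^(2/3) × √0.0052 = 4.679 m/s. Hydraulic depth D_h = A/T = 17.4/14.35 = 1.213 m.
Froude number Fr = V/√(g·D_h) = 4.679/√(9.81×1.213) = 1.36, which is greater than 1, so the flow is supercritical.

supercritical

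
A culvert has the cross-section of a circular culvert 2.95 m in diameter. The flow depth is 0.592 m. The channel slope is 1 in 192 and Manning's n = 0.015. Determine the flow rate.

For a circular section of diameter D = 2.95 m at depth y = 0.592 m, the central angle is θ = 2 arccos(1 − 2y/D) = 1.858 rad. Then A = (D²/8)(θ − sin θ) = 0.9779 m² and P = Dθ/2 = 2.741 m.
Hydraulic radius R = A/P = 0.9779/2.741 = 0.3568 m.
Manning's equation: Q = (1/n) A R^(2/3) S^(1/2) = (1/0.015) × 0.9779 × 0.3568^(2/3) × 0.005208^(1/2) = 2.37 m³/s.

Q = 2.37 m³/s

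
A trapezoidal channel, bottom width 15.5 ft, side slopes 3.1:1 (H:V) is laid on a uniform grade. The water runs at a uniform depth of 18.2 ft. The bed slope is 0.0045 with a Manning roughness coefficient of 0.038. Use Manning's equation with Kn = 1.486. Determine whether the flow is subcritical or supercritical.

With bottom width b = 15.5 ft and side slope z = 3.1: A = (b + zy)y = (15.5 + 3.1×18.2)×18.2 = 1309 ft²; P = b + 2y√(1+z²) = 15.5 + 2×18.2×3.257 = 134.1 ft.
Hydraulic radius R = A/P = 1309/134.1 = 9.763 ft.
V = (1.486/n) R^(2/3) √S = (1.486/0.038) × 9.763^(2/3) × √0.0045 = 11.98 ft/s. Hydraulic depth D_h = A/T = 1309/128.3 = 10.2 ft.
Froude number Fr = V/√(g·D_h) = 11.98/√(32.2×10.2) = 0.661, which is less than 1, so the flow is subcritical.

subcritical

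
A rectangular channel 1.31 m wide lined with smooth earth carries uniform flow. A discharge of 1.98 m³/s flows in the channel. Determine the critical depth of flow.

y_c = 0.615 m

For a rectangular channel, critical depth y_c = (q²/g)^(1/3) where q = Q/b = 1.98/1.31 = 1.511 m²/s.
So y_c = (1.511²/9.81)^(1/3) = 0.615 m.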